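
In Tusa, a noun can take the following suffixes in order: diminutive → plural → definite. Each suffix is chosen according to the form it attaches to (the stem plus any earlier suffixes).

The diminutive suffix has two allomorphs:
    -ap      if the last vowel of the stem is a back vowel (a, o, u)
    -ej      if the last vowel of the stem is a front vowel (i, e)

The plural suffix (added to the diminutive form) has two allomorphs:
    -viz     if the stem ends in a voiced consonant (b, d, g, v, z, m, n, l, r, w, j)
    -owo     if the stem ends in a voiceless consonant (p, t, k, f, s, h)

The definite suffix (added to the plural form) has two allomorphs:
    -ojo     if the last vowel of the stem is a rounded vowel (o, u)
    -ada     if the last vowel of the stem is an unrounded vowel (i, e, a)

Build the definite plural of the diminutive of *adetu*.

adetuapowoojo

Since the last vowel of *adetu* is /u/ (a back vowel), it takes -ap, giving *adetuap*.
Since the final consonant of the diminutive form *adetuap* is /p/ (voiceless), it takes -owo, giving *adetuapowo*.
Since the last vowel of the plural form *adetuapowo* is /o/ (a rounded vowel), it takes -ojo, giving *adetuapowoojo*.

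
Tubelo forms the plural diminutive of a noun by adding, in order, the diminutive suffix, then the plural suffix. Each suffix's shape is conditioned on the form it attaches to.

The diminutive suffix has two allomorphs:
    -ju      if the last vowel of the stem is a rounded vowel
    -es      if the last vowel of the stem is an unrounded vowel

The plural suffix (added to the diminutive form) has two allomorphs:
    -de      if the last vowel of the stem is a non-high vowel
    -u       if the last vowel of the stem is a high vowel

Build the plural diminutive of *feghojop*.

feghojopjuu

*feghojop* — last vowel /o/ (a rounded vowel) → -ju → *feghojopju*.
The diminutive form *feghojopju* — last vowel /u/ (a high vowel) → -u → *feghojopjuu*.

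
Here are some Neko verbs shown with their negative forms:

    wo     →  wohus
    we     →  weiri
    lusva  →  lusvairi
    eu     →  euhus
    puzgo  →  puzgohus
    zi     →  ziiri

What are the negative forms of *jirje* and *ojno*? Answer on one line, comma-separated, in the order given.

jirjeiri, ojnohus

The suffix is conditioned by the last vowel: -hus when the last vowel of the stem is a rounded vowel (*wo*, *eu*, *puzgo*); -iri when the last vowel of the stem is an unrounded vowel (*we*, *lusva*, *zi*).
The last vowel of *jirje* is /e/, which is an unrounded vowel, so the suffix is -iri, giving *jirjeiri*.
*ojno* — last vowel /o/ (a rounded vowel) → -hus → *ojnohus*.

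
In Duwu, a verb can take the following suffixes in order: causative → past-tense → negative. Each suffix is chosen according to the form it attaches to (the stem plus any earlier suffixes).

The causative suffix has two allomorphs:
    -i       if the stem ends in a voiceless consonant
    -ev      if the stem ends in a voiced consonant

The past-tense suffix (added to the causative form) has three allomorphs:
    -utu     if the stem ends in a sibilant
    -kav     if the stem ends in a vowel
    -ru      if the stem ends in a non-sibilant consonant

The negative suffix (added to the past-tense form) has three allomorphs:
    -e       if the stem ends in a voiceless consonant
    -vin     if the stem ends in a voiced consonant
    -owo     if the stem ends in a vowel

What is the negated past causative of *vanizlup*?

*vanizlup*: final consonant = /p/, voiceless → -i → *vanizlupi*.
The causative form *vanizlupi* — final sound /i/ (a vowel) → -kav → *vanizlupikav*.
The past-tense form *vanizlupikav*: final sound = /v/, a voiced consonant → -vin → *vanizlupikavvin*.

vanizlupikavvin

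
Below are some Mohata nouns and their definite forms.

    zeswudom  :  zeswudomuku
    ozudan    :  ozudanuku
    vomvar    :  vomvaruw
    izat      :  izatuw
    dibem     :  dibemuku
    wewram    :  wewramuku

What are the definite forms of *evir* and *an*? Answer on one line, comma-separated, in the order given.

eviruw, anuku

The alternation tracks the final consonant of the stem — -uku when the stem ends in a nasal (*zeswudom*, *ozudan*, *dibem*, *wewram*); -uw when the stem ends in a non-nasal consonant (*vomvar*, *izat*).
*evir* — final consonant /r/ (non-nasal) → -uw → *eviruw*.
The final consonant of *an* is /n/, which is a nasal, so the suffix is -uku, giving *anuku*.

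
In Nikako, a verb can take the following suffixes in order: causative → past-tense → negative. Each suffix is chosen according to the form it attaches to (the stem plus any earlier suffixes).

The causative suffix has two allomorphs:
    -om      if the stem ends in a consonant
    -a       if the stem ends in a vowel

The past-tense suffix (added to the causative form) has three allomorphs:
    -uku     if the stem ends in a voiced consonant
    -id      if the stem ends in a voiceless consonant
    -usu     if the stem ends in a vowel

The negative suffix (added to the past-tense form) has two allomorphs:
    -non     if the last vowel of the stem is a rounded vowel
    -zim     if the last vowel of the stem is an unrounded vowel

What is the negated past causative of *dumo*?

*dumo*: final sound = /o/, a vowel → -a → *dumoa*.
The causative form *dumoa*: final sound = /a/, a vowel → -usu → *dumoausu*.
Since the last vowel of the past-tense form *dumoausu* is /u/ (a rounded vowel), it takes -non, giving *dumoausunon*.

dumoausunon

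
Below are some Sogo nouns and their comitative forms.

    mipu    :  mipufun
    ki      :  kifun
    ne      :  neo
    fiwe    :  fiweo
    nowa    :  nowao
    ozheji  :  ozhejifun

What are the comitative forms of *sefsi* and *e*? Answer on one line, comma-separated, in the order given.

sefsifun, eo

The suffix is conditioned by the last vowel: -fun when the last vowel of the stem is a high vowel (*mipu*, *ki*, *ozheji*); -o when the last vowel of the stem is a non-high vowel (*ne*, *fiwe*, *nowa*).
*sefsi*: last vowel = /i/, a high vowel → -fun → *sefsifun*.
*e*: last vowel = /e/, a non-high vowel → -o → *eo*.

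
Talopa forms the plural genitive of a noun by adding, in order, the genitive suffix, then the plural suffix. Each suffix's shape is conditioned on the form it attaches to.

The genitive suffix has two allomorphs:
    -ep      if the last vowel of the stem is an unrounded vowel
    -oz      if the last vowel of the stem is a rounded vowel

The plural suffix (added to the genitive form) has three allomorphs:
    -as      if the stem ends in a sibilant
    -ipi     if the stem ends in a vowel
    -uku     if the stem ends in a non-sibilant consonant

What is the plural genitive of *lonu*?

lonuozas

*lonu*: last vowel = /u/, a rounded vowel → -oz → *lonuoz*.
The genitive form *lonuoz*: final sound = /z/, a sibilant → -as → *lonuozas*.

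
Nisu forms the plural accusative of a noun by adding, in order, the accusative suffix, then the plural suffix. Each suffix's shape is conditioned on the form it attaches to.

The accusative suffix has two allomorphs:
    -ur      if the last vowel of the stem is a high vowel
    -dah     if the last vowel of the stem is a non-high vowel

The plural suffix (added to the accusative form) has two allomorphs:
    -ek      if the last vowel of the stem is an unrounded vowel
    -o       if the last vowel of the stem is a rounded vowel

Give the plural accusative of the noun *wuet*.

*wuet* — last vowel /e/ (a non-high vowel) → -dah → *wuetdah*.
The accusative form *wuetdah*: last vowel = /a/, an unrounded vowel → -ek → *wuetdahek*.

wuetdahek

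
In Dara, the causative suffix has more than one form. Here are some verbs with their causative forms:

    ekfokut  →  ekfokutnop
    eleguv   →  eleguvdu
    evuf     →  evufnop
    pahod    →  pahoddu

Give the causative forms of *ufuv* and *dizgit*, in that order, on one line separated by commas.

ufuvdu, dizgitnop

The suffix is conditioned by the final consonant: -nop when the stem ends in a voiceless consonant (*ekfokut*, *evuf*); -du when the stem ends in a voiced consonant (*eleguv*, *pahod*).
*ufuv*: final consonant = /v/, voiced → -du → *ufuvdu*.
Since the final consonant of *dizgit* is /t/ (voiceless), it takes -nop, giving *dizgitnop*.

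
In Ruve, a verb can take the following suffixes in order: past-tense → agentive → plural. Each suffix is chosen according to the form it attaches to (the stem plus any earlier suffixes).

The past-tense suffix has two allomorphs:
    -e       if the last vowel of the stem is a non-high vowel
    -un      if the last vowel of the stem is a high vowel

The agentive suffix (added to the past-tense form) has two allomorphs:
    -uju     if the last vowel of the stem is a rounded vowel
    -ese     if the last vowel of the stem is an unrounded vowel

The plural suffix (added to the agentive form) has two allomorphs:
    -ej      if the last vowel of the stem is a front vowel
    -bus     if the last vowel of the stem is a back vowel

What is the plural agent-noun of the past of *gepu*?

*gepu* — last vowel /u/ (a high vowel) → -un → *gepuun*.
Since the last vowel of the past-tense form *gepuun* is /u/ (a rounded vowel), it takes -uju, giving *gepuunuju*.
The last vowel of the agentive form *gepuunuju* is /u/, which is a back vowel, so the plural suffix is -bus, giving *gepuunujubus*.

gepuunujubus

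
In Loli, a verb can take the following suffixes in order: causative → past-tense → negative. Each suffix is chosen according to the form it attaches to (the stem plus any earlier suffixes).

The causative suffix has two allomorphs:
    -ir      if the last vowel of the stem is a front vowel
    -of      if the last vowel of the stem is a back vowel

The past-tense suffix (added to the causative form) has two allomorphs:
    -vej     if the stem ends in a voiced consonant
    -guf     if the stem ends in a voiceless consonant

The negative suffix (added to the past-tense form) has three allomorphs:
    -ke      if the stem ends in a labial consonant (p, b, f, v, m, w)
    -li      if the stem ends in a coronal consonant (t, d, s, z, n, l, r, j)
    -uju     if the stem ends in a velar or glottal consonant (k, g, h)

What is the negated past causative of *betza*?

Since the last vowel of *betza* is /a/ (a back vowel), it takes -of, giving *betzaof*.
The causative form *betzaof* — final consonant /f/ (voiceless) → -guf → *betzaofguf*.
Since the final consonant of the past-tense form *betzaofguf* is /f/ (labial), it takes -ke, giving *betzaofgufke*.

betzaofgufke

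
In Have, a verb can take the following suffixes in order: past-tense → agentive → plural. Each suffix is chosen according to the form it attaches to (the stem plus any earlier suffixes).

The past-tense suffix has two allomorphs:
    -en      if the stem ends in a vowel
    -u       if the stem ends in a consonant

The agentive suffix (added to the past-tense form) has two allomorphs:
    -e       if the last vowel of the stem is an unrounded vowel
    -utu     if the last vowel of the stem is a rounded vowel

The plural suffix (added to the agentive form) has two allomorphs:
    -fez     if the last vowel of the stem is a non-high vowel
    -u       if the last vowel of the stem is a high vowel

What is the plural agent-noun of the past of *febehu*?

febehuenefez

*febehu*: final sound = /u/, a vowel → -en → *febehuen*.
The past-tense form *febehuen* — last vowel /e/ (an unrounded vowel) → -e → *febehuene*.
Since the last vowel of the agentive form *febehuene* is /e/ (a non-high vowel), it takes -fez, giving *febehuenefez*.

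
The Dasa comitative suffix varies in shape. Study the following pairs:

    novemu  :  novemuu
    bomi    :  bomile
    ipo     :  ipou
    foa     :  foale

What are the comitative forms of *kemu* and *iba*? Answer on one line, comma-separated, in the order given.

kemuu, ibale

Looking at the last vowel of each stem: -u when the last vowel of the stem is a rounded vowel (*novemu*, *ipo*); -le when the last vowel of the stem is an unrounded vowel (*bomi*, *foa*).
*kemu* — last vowel /u/ (a rounded vowel) → -u → *kemuu*.
*iba*: last vowel = /a/, an unrounded vowel → -le → *ibale*.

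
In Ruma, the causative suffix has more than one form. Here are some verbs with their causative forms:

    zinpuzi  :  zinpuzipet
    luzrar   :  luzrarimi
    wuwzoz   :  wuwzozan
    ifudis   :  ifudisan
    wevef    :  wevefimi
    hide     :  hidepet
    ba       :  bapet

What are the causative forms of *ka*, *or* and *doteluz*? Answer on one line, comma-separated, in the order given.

The pattern is sibilance of the final sound: -an when the stem ends in a sibilant (*wuwzoz*, *ifudis*); -imi when the stem ends in a non-sibilant consonant (*luzrar*, *wevef*); -pet when the stem ends in a vowel (*zinpuzi*, *hide*, *ba*).
Since the final sound of *ka* is /a/ (a vowel), it takes -pet, giving *kapet*.
Since the final sound of *or* is /r/ (a non-sibilant consonant), it takes -imi, giving *orimi*.
Since the final sound of *doteluz* is /z/ (a sibilant), it takes -an, giving *doteluzan*.

kapet, orimi, doteluzan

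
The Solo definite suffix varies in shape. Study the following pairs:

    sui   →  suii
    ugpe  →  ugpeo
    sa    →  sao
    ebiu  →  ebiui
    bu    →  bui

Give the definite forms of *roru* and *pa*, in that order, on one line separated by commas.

rorui, pao

The pattern is height harmony: -i when the last vowel of the stem is a high vowel (*sui*, *ebiu*, *bu*); -o when the last vowel of the stem is a non-high vowel (*ugpe*, *sa*).
Since the last vowel of *roru* is /u/ (a high vowel), it takes -i, giving *rorui*.
The last vowel of *pa* is /a/, which is a non-high vowel, so the suffix is -o, giving *pao*.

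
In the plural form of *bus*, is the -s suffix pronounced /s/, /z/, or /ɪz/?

/ɪz/

The stem *bus* ends in a sibilant (/s, z, ʃ, ʒ, tʃ, dʒ/).
The plural suffix surfaces as /ɪz/ after sibilants, /s/ after other voiceless consonants, and /z/ after other voiced sounds.
So the plural -s on *bus* is pronounced /ɪz/.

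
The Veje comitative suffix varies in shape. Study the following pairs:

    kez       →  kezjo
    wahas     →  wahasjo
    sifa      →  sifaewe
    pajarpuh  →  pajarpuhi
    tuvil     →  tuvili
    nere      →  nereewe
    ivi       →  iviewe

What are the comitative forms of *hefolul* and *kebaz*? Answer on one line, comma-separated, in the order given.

hefoluli, kebazjo

The suffix is conditioned by the final sound: -jo when the stem ends in a sibilant (*kez*, *wahas*); -i when the stem ends in a non-sibilant consonant (*pajarpuh*, *tuvil*); -ewe when the stem ends in a vowel (*sifa*, *nere*, *ivi*).
*hefolul*: final sound = /l/, a non-sibilant consonant → -i → *hefoluli*.
The final sound of *kebaz* is /z/, which is a sibilant, so the suffix is -jo, giving *kebazjo*.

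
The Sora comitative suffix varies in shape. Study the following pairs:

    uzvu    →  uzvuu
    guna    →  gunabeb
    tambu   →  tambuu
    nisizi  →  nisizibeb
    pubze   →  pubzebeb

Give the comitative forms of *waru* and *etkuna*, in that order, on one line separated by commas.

The pattern is rounding harmony: -u when the last vowel of the stem is a rounded vowel (*uzvu*, *tambu*); -beb when the last vowel of the stem is an unrounded vowel (*guna*, *nisizi*, *pubze*).
The last vowel of *waru* is /u/, which is a rounded vowel, so the suffix is -u, giving *waruu*.
Since the last vowel of *etkuna* is /a/ (an unrounded vowel), it takes -beb, giving *etkunabeb*.

waruu, etkunabeb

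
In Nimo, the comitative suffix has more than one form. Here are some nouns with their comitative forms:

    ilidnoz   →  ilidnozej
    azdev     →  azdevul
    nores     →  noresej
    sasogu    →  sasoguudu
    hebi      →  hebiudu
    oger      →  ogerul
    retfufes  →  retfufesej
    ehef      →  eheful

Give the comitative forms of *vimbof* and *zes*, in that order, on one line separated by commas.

The pattern is sibilance of the final sound: -ej when the stem ends in a sibilant (*ilidnoz*, *nores*, *retfufes*); -ul when the stem ends in a non-sibilant consonant (*azdev*, *oger*, *ehef*); -udu when the stem ends in a vowel (*sasogu*, *hebi*).
The final sound of *vimbof* is /f/, which is a non-sibilant consonant, so the suffix is -ul, giving *vimboful*.
The final sound of *zes* is /s/, which is a sibilant, so the suffix is -ej, giving *zesej*.

vimboful, zesej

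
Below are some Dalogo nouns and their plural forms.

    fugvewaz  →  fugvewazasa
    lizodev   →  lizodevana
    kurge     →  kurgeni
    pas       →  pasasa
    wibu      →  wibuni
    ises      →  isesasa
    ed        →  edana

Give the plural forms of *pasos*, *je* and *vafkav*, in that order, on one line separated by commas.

The pattern is sibilance of the final sound: -asa when the stem ends in a sibilant (*fugvewaz*, *pas*, *ises*); -ana when the stem ends in a non-sibilant consonant (*lizodev*, *ed*); -ni when the stem ends in a vowel (*kurge*, *wibu*).
*pasos*: final sound = /s/, a sibilant → -asa → *pasosasa*.
*je* — final sound /e/ (a vowel) → -ni → *jeni*.
*vafkav* — final sound /v/ (a non-sibilant consonant) → -ana → *vafkavana*.

pasosasa, jeni, vafkavana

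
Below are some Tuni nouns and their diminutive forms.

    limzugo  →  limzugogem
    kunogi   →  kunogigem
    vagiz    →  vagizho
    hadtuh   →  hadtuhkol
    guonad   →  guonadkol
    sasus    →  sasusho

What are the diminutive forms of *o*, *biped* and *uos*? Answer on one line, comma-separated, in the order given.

The alternation tracks the final sound of the stem — -ho when the stem ends in a sibilant (*vagiz*, *sasus*); -kol when the stem ends in a non-sibilant consonant (*hadtuh*, *guonad*); -gem when the stem ends in a vowel (*limzugo*, *kunogi*).
Since the final sound of *o* is /o/ (a vowel), it takes -gem, giving *ogem*.
The final sound of *biped* is /d/, which is a non-sibilant consonant, so the suffix is -kol, giving *bipedkol*.
The final sound of *uos* is /s/, which is a sibilant, so the suffix is -ho, giving *uosho*.

ogem, bipedkol, uosho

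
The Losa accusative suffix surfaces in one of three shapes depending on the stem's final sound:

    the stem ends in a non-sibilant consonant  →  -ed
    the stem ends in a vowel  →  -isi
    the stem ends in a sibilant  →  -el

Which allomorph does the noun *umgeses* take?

*umgeses* — final sound /s/ (a sibilant) → -el.

-el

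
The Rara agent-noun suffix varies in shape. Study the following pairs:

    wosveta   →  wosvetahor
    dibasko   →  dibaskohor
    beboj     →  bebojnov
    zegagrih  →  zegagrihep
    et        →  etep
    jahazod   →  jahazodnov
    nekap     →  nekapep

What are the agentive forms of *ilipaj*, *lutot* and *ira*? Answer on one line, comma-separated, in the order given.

The pattern is voicing of the final sound: -ep when the stem ends in a voiceless consonant (*zegagrih*, *et*, *nekap*); -nov when the stem ends in a voiced consonant (*beboj*, *jahazod*); -hor when the stem ends in a vowel (*wosveta*, *dibasko*).
Since the final sound of *ilipaj* is /j/ (a voiced consonant), it takes -nov, giving *ilipajnov*.
*lutot*: final sound = /t/, a voiceless consonant → -ep → *lutotep*.
*ira* — final sound /a/ (a vowel) → -hor → *irahor*.

ilipajnov, lutotep, irahor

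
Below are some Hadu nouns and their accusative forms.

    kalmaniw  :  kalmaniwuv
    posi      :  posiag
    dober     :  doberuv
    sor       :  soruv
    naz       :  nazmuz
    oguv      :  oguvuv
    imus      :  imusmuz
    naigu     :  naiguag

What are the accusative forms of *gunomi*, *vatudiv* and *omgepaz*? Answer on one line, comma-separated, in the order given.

The alternation tracks the final sound of the stem — -muz when the stem ends in a sibilant (*naz*, *imus*); -uv when the stem ends in a non-sibilant consonant (*kalmaniw*, *dober*, *sor*, *oguv*); -ag when the stem ends in a vowel (*posi*, *naigu*).
*gunomi* — final sound /i/ (a vowel) → -ag → *gunomiag*.
Since the final sound of *vatudiv* is /v/ (a non-sibilant consonant), it takes -uv, giving *vatudivuv*.
Since the final sound of *omgepaz* is /z/ (a sibilant), it takes -muz, giving *omgepazmuz*.

gunomiag, vatudivuv, omgepazmuz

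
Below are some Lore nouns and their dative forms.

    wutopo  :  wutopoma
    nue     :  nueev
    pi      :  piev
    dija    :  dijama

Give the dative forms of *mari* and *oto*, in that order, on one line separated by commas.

The pattern is front/back vowel harmony: -ev when the last vowel of the stem is a front vowel (*nue*, *pi*); -ma when the last vowel of the stem is a back vowel (*wutopo*, *dija*).
*mari*: last vowel = /i/, a front vowel → -ev → *mariev*.
*oto*: last vowel = /o/, a back vowel → -ma → *otoma*.

mariev, otoma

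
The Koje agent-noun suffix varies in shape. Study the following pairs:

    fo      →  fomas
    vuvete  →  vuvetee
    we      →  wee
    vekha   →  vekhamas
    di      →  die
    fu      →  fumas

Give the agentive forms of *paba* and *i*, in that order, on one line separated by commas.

The suffix is conditioned by the last vowel: -e when the last vowel of the stem is a front vowel (*vuvete*, *we*, *di*); -mas when the last vowel of the stem is a back vowel (*fo*, *vekha*, *fu*).
*paba* — last vowel /a/ (a back vowel) → -mas → *pabamas*.
Since the last vowel of *i* is /i/ (a front vowel), it takes -e, giving *ie*.

pabamas, ie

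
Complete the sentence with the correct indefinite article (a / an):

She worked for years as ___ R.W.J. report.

an

The indefinite article is chosen by the initial *sound* of the following word, not its spelling.
The initialism *R.W.J.* is read letter by letter; the first letter, R, is pronounced /ɑr/, which begins with a vowel sound.
So the article is *an*: She worked for years as an R.W.J. report.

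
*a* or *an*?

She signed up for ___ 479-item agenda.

a

The indefinite article is chosen by the initial *sound* of the following word, not its spelling.
The number *479* is spoken "four hundred …", beginning with /fɔr/ — a consonant sound.
So the article is *a*: She signed up for a 479-item agenda.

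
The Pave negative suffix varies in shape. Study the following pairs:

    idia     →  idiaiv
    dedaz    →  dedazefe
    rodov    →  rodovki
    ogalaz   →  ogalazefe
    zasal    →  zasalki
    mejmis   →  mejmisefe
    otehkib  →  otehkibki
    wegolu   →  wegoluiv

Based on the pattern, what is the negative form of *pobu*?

Looking at the final sound of each stem: -efe when the stem ends in a sibilant (*dedaz*, *ogalaz*, *mejmis*); -ki when the stem ends in a non-sibilant consonant (*rodov*, *zasal*, *otehkib*); -iv when the stem ends in a vowel (*idia*, *wegolu*).
Since the final sound of *pobu* is /u/ (a vowel), it takes -iv, giving *pobuiv*.

pobuiv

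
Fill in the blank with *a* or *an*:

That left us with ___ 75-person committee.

a

The indefinite article is chosen by the initial *sound* of the following word, not its spelling.
The number *75* is spoken "seventy-…", beginning with /ˈsɛvənti/ — a consonant sound.
So the article is *a*: That left us with a 75-person committee.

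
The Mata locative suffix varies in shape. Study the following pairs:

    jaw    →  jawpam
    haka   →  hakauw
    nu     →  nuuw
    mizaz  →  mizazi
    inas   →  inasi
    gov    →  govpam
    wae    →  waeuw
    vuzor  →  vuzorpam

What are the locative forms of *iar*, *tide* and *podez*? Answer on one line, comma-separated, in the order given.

Looking at the final sound of each stem: -i when the stem ends in a sibilant (*mizaz*, *inas*); -pam when the stem ends in a non-sibilant consonant (*jaw*, *gov*, *vuzor*); -uw when the stem ends in a vowel (*haka*, *nu*, *wae*).
The final sound of *iar* is /r/, which is a non-sibilant consonant, so the suffix is -pam, giving *iarpam*.
*tide*: final sound = /e/, a vowel → -uw → *tideuw*.
*podez*: final sound = /z/, a sibilant → -i → *podezi*.

iarpam, tideuw, podezi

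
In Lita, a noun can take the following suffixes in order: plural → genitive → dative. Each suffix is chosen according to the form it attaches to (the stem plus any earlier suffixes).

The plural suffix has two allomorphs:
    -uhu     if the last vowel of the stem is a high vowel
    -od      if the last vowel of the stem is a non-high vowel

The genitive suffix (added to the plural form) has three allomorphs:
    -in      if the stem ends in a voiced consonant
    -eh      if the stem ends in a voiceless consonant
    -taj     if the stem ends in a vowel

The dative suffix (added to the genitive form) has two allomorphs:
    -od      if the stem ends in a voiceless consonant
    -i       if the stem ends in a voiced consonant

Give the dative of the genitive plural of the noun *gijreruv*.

gijreruvuhutaji

*gijreruv*: last vowel = /u/, a high vowel → -uhu → *gijreruvuhu*.
The final sound of the plural form *gijreruvuhu* is /u/, which is a vowel, so the genitive suffix is -taj, giving *gijreruvuhutaj*.
Since the final consonant of the genitive form *gijreruvuhutaj* is /j/ (voiced), it takes -i, giving *gijreruvuhutaji*.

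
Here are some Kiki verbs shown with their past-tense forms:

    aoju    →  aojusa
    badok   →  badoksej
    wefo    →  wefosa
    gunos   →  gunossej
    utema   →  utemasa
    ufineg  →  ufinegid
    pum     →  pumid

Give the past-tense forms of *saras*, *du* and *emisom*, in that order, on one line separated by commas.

The suffix is conditioned by the final sound: -sej when the stem ends in a voiceless consonant (*badok*, *gunos*); -id when the stem ends in a voiced consonant (*ufineg*, *pum*); -sa when the stem ends in a vowel (*aoju*, *wefo*, *utema*).
*saras* — final sound /s/ (a voiceless consonant) → -sej → *sarassej*.
The final sound of *du* is /u/, which is a vowel, so the suffix is -sa, giving *dusa*.
*emisom*: final sound = /m/, a voiced consonant → -id → *emisomid*.

sarassej, dusa, emisomid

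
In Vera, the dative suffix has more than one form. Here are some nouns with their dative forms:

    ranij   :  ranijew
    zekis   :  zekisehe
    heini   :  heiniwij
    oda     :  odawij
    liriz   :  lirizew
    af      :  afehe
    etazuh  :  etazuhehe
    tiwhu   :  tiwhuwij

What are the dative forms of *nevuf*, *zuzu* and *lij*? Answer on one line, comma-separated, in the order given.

nevufehe, zuzuwij, lijew

Looking at the final sound of each stem: -ehe when the stem ends in a voiceless consonant (*zekis*, *af*, *etazuh*); -ew when the stem ends in a voiced consonant (*ranij*, *liriz*); -wij when the stem ends in a vowel (*heini*, *oda*, *tiwhu*).
*nevuf* — final sound /f/ (a voiceless consonant) → -ehe → *nevufehe*.
*zuzu* — final sound /u/ (a vowel) → -wij → *zuzuwij*.
The final sound of *lij* is /j/, which is a voiced consonant, so the suffix is -ew, giving *lijew*.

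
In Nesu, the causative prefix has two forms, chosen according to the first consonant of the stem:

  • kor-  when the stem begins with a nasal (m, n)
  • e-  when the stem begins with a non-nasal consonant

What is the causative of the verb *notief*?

The first consonant of *notief* is /n/, which is a nasal, so the prefix is kor-, giving *kornotief*.

kornotief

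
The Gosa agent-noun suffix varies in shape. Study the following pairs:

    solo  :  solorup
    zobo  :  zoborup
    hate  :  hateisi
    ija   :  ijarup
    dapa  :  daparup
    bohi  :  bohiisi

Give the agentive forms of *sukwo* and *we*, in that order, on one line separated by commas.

The pattern is front/back vowel harmony: -isi when the last vowel of the stem is a front vowel (*hate*, *bohi*); -rup when the last vowel of the stem is a back vowel (*solo*, *zobo*, *ija*, *dapa*).
The last vowel of *sukwo* is /o/, which is a back vowel, so the suffix is -rup, giving *sukworup*.
Since the last vowel of *we* is /e/ (a front vowel), it takes -isi, giving *weisi*.

sukworup, weisi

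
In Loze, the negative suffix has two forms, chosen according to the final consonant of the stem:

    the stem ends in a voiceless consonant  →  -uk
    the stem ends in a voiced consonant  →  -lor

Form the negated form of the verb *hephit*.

hephituk

*hephit* — final consonant /t/ (voiceless) → -uk → *hephituk*.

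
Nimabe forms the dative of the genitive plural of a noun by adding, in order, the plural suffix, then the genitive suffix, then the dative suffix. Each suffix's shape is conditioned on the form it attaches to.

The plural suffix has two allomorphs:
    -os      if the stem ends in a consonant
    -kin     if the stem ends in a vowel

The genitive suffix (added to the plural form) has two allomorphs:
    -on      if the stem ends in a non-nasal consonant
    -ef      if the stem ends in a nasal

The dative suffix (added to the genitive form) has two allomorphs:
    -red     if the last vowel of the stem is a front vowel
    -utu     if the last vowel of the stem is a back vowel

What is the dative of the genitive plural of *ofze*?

ofzekinefred

The final sound of *ofze* is /e/, which is a vowel, so the plural suffix is -kin, giving *ofzekin*.
The plural form *ofzekin*: final consonant = /n/, a nasal → -ef → *ofzekinef*.
The genitive form *ofzekinef* — last vowel /e/ (a front vowel) → -red → *ofzekinefred*.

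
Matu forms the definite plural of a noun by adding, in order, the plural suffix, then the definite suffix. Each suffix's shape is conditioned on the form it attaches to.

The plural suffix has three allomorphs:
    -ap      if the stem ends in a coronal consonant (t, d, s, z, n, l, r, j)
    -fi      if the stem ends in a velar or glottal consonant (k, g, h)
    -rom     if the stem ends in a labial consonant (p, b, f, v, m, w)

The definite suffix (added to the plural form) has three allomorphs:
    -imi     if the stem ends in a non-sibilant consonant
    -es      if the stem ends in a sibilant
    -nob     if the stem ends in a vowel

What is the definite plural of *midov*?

midovromimi

The final consonant of *midov* is /v/, which is labial, so the plural suffix is -rom, giving *midovrom*.
The final sound of the plural form *midovrom* is /m/, which is a non-sibilant consonant, so the definite suffix is -imi, giving *midovromimi*.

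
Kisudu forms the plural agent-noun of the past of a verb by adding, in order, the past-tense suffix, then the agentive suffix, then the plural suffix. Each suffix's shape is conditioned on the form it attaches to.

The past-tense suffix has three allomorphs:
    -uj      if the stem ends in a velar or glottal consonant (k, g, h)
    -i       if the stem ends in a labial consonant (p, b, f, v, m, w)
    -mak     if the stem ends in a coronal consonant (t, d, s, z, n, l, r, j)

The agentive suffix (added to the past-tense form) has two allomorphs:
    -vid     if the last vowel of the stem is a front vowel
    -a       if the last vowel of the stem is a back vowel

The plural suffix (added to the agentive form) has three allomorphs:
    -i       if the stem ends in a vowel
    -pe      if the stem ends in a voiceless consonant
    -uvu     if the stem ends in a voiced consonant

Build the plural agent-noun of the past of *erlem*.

erlemividuvu

*erlem*: final consonant = /m/, labial → -i → *erlemi*.
Since the last vowel of the past-tense form *erlemi* is /i/ (a front vowel), it takes -vid, giving *erlemivid*.
The agentive form *erlemivid* — final sound /d/ (a voiced consonant) → -uvu → *erlemividuvu*.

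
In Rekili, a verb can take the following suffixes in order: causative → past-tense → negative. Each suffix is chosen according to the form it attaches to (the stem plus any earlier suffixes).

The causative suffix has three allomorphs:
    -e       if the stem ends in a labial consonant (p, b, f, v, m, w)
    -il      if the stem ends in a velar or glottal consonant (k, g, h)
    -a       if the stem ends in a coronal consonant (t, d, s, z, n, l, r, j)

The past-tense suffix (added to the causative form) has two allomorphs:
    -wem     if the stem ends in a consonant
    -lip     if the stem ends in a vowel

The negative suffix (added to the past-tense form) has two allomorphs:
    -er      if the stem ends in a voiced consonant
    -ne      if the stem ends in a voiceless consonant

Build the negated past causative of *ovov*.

ovovelipne

*ovov* — final consonant /v/ (labial) → -e → *ovove*.
The causative form *ovove*: final sound = /e/, a vowel → -lip → *ovovelip*.
The final consonant of the past-tense form *ovovelip* is /p/, which is voiceless, so the negative suffix is -ne, giving *ovovelipne*.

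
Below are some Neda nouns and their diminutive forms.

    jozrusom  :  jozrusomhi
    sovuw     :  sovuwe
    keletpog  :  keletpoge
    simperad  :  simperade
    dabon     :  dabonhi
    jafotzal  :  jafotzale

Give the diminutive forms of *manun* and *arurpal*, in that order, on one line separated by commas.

manunhi, arurpale

The suffix is conditioned by the final consonant: -hi when the stem ends in a nasal (*jozrusom*, *dabon*); -e when the stem ends in a non-nasal consonant (*sovuw*, *keletpog*, *simperad*, *jafotzal*).
The final consonant of *manun* is /n/, which is a nasal, so the suffix is -hi, giving *manunhi*.
The final consonant of *arurpal* is /l/, which is non-nasal, so the suffix is -e, giving *arurpale*.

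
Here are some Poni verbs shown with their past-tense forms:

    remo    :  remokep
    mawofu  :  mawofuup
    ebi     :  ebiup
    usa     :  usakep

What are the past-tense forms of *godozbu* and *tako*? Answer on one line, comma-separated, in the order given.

godozbuup, takokep

The pattern is height harmony: -up when the last vowel of the stem is a high vowel (*mawofu*, *ebi*); -kep when the last vowel of the stem is a non-high vowel (*remo*, *usa*).
*godozbu* — last vowel /u/ (a high vowel) → -up → *godozbuup*.
The last vowel of *tako* is /o/, which is a non-high vowel, so the suffix is -kep, giving *takokep*.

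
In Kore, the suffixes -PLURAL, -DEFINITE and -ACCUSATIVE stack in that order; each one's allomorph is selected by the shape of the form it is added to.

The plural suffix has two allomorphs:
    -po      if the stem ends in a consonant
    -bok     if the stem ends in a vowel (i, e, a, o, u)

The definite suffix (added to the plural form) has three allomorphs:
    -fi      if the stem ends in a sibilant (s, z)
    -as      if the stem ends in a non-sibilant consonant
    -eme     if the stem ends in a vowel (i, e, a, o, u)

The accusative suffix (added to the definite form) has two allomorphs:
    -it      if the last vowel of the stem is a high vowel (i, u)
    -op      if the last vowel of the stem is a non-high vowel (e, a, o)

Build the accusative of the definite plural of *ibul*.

The final sound of *ibul* is /l/, which is a consonant, so the plural suffix is -po, giving *ibulpo*.
Since the final sound of the plural form *ibulpo* is /o/ (a vowel), it takes -eme, giving *ibulpoeme*.
The definite form *ibulpoeme*: last vowel = /e/, a non-high vowel → -op → *ibulpoemeop*.

ibulpoemeop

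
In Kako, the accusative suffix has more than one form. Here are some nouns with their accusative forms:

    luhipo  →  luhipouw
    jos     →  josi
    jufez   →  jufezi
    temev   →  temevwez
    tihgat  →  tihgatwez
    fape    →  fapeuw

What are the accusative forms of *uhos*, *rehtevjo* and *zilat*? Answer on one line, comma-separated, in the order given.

uhosi, rehtevjouw, zilatwez

Looking at the final sound of each stem: -i when the stem ends in a sibilant (*jos*, *jufez*); -wez when the stem ends in a non-sibilant consonant (*temev*, *tihgat*); -uw when the stem ends in a vowel (*luhipo*, *fape*).
Since the final sound of *uhos* is /s/ (a sibilant), it takes -i, giving *uhosi*.
The final sound of *rehtevjo* is /o/, which is a vowel, so the suffix is -uw, giving *rehtevjouw*.
The final sound of *zilat* is /t/, which is a non-sibilant consonant, so the suffix is -wez, giving *zilatwez*.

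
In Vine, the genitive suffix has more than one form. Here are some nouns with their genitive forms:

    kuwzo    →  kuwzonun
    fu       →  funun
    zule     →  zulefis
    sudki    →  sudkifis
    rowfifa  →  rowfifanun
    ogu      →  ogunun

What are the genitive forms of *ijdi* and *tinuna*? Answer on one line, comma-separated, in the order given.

ijdifis, tinunanun

The alternation tracks the last vowel of the stem — -fis when the last vowel of the stem is a front vowel (*zule*, *sudki*); -nun when the last vowel of the stem is a back vowel (*kuwzo*, *fu*, *rowfifa*, *ogu*).
*ijdi* — last vowel /i/ (a front vowel) → -fis → *ijdifis*.
The last vowel of *tinuna* is /a/, which is a back vowel, so the suffix is -nun, giving *tinunanun*.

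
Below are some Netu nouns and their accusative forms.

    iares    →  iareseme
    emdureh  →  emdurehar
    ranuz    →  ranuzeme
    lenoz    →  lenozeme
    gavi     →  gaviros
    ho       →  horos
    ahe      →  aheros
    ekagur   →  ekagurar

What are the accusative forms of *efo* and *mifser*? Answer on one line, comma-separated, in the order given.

The pattern is sibilance of the final sound: -eme when the stem ends in a sibilant (*iares*, *ranuz*, *lenoz*); -ar when the stem ends in a non-sibilant consonant (*emdureh*, *ekagur*); -ros when the stem ends in a vowel (*gavi*, *ho*, *ahe*).
*efo*: final sound = /o/, a vowel → -ros → *eforos*.
*mifser* — final sound /r/ (a non-sibilant consonant) → -ar → *mifserar*.

eforos, mifserar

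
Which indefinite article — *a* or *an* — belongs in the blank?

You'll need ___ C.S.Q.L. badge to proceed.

The indefinite article is chosen by the initial *sound* of the following word, not its spelling.
The initialism *C.S.Q.L.* is read letter by letter; the first letter, C, is pronounced /siː/, which begins with a consonant sound.
So the article is *a*: You'll need a C.S.Q.L. badge to proceed.

a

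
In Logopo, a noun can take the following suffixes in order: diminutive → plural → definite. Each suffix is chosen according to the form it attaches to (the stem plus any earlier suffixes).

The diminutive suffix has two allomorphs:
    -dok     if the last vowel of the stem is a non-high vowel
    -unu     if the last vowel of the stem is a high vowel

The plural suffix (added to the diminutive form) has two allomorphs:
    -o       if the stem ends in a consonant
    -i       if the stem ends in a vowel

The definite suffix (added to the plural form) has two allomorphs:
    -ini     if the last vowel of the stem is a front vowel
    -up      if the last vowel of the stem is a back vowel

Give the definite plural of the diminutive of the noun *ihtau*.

ihtauunuiini

*ihtau* — last vowel /u/ (a high vowel) → -unu → *ihtauunu*.
Since the final sound of the diminutive form *ihtauunu* is /u/ (a vowel), it takes -i, giving *ihtauunui*.
The plural form *ihtauunui*: last vowel = /i/, a front vowel → -ini → *ihtauunuiini*.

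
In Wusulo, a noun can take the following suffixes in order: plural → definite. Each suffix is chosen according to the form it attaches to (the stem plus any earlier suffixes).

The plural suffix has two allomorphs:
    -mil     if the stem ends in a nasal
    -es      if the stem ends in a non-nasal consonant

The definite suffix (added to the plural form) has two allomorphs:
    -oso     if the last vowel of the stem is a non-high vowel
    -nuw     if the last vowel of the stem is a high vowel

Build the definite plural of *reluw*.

*reluw* — final consonant /w/ (non-nasal) → -es → *reluwes*.
The plural form *reluwes*: last vowel = /e/, a non-high vowel → -oso → *reluwesoso*.

reluwesoso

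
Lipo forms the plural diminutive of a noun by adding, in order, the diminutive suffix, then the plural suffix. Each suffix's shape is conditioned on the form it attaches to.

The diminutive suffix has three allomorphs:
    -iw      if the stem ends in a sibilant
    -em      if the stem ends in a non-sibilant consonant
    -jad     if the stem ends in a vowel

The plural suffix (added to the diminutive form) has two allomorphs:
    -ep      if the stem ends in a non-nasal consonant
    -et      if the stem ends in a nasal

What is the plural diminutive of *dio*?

*dio*: final sound = /o/, a vowel → -jad → *diojad*.
Since the final consonant of the diminutive form *diojad* is /d/ (non-nasal), it takes -ep, giving *diojadep*.

diojadep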